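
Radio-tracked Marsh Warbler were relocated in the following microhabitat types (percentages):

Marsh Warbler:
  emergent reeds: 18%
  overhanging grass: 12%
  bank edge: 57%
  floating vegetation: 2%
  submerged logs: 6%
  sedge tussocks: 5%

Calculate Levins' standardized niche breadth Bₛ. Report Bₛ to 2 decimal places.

0.33

Convert percentages to proportions (divide by 100).
Σpᵢ² = 0.18² + 0.12² + 0.57² + 0.02² + 0.06² + 0.05² = 0.0324 + 0.0144 + 0.3249 + 0.0004 + 0.0036 + 0.0025 = 0.3782
B = 1 / 0.3782 = 2.6441
Bₛ = (B − 1)/(n − 1) = (2.6441 − 1)/(6 − 1) = 1.6441/5 = 0.3288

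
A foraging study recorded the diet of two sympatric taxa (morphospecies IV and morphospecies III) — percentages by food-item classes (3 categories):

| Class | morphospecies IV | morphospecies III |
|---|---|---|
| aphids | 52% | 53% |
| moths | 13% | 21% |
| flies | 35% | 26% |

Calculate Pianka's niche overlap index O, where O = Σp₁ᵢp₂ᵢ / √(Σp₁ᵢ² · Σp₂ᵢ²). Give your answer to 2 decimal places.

0.98

Convert percentages to proportions (divide by 100).
Σ p₁ᵢp₂ᵢ = 0.2756 + 0.0273 + 0.0910 = 0.3939
Σp_1ᵢ² = 0.52² + 0.13² + 0.35² = 0.2704 + 0.0169 + 0.1225 = 0.4098
Σp_2ᵢ² = 0.53² + 0.21² + 0.26² = 0.2809 + 0.0441 + 0.0676 = 0.3926
O = 0.3939 / √(0.4098 × 0.3926) = 0.3939 / 0.40111 = 0.9820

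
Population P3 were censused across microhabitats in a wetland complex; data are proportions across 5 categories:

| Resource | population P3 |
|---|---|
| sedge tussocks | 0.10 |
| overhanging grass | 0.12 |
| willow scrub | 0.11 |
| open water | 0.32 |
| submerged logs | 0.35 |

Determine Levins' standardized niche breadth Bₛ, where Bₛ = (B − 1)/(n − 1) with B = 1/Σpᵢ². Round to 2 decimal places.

Σpᵢ² = 0.10² + 0.12² + 0.11² + 0.32² + 0.35² = 0.0100 + 0.0144 + 0.0121 + 0.1024 + 0.1225 = 0.2614
B = 1 / 0.2614 = 3.8256
Bₛ = (B − 1)/(n − 1) = (3.8256 − 1)/(5 − 1) = 2.8256/4 = 0.7064

0.71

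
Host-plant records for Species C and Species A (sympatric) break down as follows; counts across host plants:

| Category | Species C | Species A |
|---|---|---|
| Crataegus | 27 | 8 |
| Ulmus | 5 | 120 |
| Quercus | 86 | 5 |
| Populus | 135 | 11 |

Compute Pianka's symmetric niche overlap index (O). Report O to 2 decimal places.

0.14

Proportions for Species C (n=253): 27/253=0.1067, 5/253=0.0198, 86/253=0.3399, 135/253=0.5336
Proportions for Species A (n=144): 8/144=0.0556, 120/144=0.8333, 5/144=0.0347, 11/144=0.0764
Σ p₁ᵢp₂ᵢ = 0.005933 + 0.016499 + 0.011795 + 0.040767 = 0.074994
Σp_1ᵢ² = 0.1067² + 0.0198² + 0.3399² + 0.5336² = 0.011385 + 0.000392 + 0.115532 + 0.284729 = 0.412038
Σp_2ᵢ² = 0.0556² + 0.8333² + 0.0347² + 0.0764² = 0.003091 + 0.694389 + 0.001204 + 0.005837 = 0.704521
O = 0.074994 / √(0.412038 × 0.704521) = 0.074994 / 0.5387851 = 0.1392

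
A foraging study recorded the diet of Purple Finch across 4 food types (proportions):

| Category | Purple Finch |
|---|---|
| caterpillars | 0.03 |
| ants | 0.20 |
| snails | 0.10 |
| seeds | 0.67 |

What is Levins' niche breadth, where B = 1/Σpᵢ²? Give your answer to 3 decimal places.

Σpᵢ² = 0.03² + 0.20² + 0.10² + 0.67² = 0.0009 + 0.0400 + 0.0100 + 0.4489 = 0.4998
B = 1 / 0.4998 = 2.00080

2.001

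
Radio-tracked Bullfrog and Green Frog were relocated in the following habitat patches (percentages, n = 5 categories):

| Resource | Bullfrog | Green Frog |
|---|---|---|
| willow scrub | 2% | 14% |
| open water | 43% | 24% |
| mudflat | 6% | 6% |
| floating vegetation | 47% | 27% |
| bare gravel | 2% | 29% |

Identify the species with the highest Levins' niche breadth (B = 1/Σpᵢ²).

Convert percentages to proportions (divide by 100).
Σp_Bullᵢ² = 0.02² + 0.43² + 0.06² + 0.47² + 0.02² = 0.0004 + 0.1849 + 0.0036 + 0.2209 + 0.0004 = 0.4102
B_Bull = 1 / 0.4102 = 2.4378
Σp_Frogᵢ² = 0.14² + 0.24² + 0.06² + 0.27² + 0.29² = 0.0196 + 0.0576 + 0.0036 + 0.0729 + 0.0841 = 0.2378
B_Frog = 1 / 0.2378 = 4.2052
Highest B → broadest niche (most generalist): Green Frog (B = 4.21).

Green Frog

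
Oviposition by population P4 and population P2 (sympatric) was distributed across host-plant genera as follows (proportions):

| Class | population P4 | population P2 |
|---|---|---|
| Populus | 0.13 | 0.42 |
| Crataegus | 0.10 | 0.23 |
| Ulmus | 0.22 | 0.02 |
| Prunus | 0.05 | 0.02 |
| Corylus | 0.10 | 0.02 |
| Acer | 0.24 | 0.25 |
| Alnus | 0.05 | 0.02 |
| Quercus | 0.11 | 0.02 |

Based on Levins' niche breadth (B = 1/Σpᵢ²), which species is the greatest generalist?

Σp_P4ᵢ² = 0.13² + 0.10² + 0.22² + 0.05² + 0.10² + 0.24² + 0.05² + 0.11² = 0.0169 + 0.0100 + 0.0484 + 0.0025 + 0.0100 + 0.0576 + 0.0025 + 0.0121 = 0.1600
B_P4 = 1 / 0.1600 = 6.2500
Σp_P2ᵢ² = 0.42² + 0.23² + 0.02² + 0.02² + 0.02² + 0.25² + 0.02² + 0.02² = 0.1764 + 0.0529 + 0.0004 + 0.0004 + 0.0004 + 0.0625 + 0.0004 + 0.0004 = 0.2938
B_P2 = 1 / 0.2938 = 3.4037
Highest B → broadest niche (most generalist): population P4 (B = 6.25).

population P4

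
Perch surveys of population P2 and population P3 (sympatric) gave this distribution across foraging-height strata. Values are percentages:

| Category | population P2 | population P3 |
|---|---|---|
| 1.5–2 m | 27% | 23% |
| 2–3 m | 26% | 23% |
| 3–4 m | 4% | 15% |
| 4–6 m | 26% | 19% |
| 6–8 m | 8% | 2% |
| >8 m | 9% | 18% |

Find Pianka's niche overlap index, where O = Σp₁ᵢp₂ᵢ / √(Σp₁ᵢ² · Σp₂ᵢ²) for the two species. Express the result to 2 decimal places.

0.93

Convert percentages to proportions (divide by 100).
Σ p₁ᵢp₂ᵢ = 0.0621 + 0.0598 + 0.0060 + 0.0494 + 0.0016 + 0.0162 = 0.1951
Σp_1ᵢ² = 0.27² + 0.26² + 0.04² + 0.26² + 0.08² + 0.09² = 0.0729 + 0.0676 + 0.0016 + 0.0676 + 0.0064 + 0.0081 = 0.2242
Σp_2ᵢ² = 0.23² + 0.23² + 0.15² + 0.19² + 0.02² + 0.18² = 0.0529 + 0.0529 + 0.0225 + 0.0361 + 0.0004 + 0.0324 = 0.1972
O = 0.1951 / √(0.2242 × 0.1972) = 0.1951 / 0.21027 = 0.9279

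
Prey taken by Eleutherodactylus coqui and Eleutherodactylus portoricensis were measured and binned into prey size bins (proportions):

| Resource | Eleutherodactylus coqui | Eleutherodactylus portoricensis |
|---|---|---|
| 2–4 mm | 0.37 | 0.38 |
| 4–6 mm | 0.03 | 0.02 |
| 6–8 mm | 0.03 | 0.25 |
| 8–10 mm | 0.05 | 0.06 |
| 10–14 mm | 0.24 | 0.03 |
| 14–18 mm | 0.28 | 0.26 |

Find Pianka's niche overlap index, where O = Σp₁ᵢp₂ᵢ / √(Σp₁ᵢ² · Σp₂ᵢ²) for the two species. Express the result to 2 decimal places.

0.83

Σ p₁ᵢp₂ᵢ = 0.1406 + 0.0006 + 0.0075 + 0.0030 + 0.0072 + 0.0728 = 0.2317
Σp_1ᵢ² = 0.37² + 0.03² + 0.03² + 0.05² + 0.24² + 0.28² = 0.1369 + 0.0009 + 0.0009 + 0.0025 + 0.0576 + 0.0784 = 0.2772
Σp_2ᵢ² = 0.38² + 0.02² + 0.25² + 0.06² + 0.03² + 0.26² = 0.1444 + 0.0004 + 0.0625 + 0.0036 + 0.0009 + 0.0676 = 0.2794
O = 0.2317 / √(0.2772 × 0.2794) = 0.2317 / 0.27830 = 0.8326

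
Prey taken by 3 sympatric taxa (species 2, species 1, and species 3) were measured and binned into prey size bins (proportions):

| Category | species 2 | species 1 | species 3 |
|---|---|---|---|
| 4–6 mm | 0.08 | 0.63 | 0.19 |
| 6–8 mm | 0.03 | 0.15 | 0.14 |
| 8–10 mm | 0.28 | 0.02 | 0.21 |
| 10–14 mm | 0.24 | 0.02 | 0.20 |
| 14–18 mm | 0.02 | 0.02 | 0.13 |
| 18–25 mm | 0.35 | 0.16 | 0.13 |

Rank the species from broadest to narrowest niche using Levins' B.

species 3 > species 2 > species 1

Σp_2ᵢ² = 0.08² + 0.03² + 0.28² + 0.24² + 0.02² + 0.35² = 0.0064 + 0.0009 + 0.0784 + 0.0576 + 0.0004 + 0.1225 = 0.2662
B_2 = 1 / 0.2662 = 3.7566
Σp_1ᵢ² = 0.63² + 0.15² + 0.02² + 0.02² + 0.02² + 0.16² = 0.3969 + 0.0225 + 0.0004 + 0.0004 + 0.0004 + 0.0256 = 0.4462
B_1 = 1 / 0.4462 = 2.2411
Σp_3ᵢ² = 0.19² + 0.14² + 0.21² + 0.20² + 0.13² + 0.13² = 0.0361 + 0.0196 + 0.0441 + 0.0400 + 0.0169 + 0.0169 = 0.1736
B_3 = 1 / 0.1736 = 5.7604
Ranking by B (broadest → narrowest): species 3 (5.76) > species 2 (3.76) > species 1 (2.24)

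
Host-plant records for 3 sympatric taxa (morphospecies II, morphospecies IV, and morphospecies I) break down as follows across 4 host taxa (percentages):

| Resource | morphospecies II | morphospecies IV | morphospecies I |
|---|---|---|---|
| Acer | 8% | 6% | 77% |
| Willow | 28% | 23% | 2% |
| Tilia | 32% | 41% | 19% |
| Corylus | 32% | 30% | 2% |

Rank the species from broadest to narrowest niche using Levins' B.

morphospecies II > morphospecies IV > morphospecies I

Convert percentages to proportions (divide by 100).
Σp_IIᵢ² = 0.08² + 0.28² + 0.32² + 0.32² = 0.0064 + 0.0784 + 0.1024 + 0.1024 = 0.2896
B_II = 1 / 0.2896 = 3.4530
Σp_IVᵢ² = 0.06² + 0.23² + 0.41² + 0.30² = 0.0036 + 0.0529 + 0.1681 + 0.0900 = 0.3146
B_IV = 1 / 0.3146 = 3.1786
Σp_Iᵢ² = 0.77² + 0.02² + 0.19² + 0.02² = 0.5929 + 0.0004 + 0.0361 + 0.0004 = 0.6298
B_I = 1 / 0.6298 = 1.5878
Ranking by B (broadest → narrowest): morphospecies II (3.45) > morphospecies IV (3.18) > morphospecies I (1.59)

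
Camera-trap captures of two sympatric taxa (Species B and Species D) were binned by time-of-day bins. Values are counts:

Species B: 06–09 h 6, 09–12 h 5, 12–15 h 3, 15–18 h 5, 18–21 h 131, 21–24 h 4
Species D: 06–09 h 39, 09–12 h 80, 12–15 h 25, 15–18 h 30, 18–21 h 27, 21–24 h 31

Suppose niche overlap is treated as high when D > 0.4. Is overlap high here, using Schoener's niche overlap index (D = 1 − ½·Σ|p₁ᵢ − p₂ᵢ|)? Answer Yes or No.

Proportions for Species B (n=154): 6/154=0.0390, 5/154=0.0325, 3/154=0.0195, 5/154=0.0325, 131/154=0.8506, 4/154=0.0260
Proportions for Species D (n=232): 39/232=0.1681, 80/232=0.3448, 25/232=0.1078, 30/232=0.1293, 27/232=0.1164, 31/232=0.1336
Σ|p₁ᵢ − p₂ᵢ| = 0.1291 + 0.3123 + 0.0883 + 0.0968 + 0.7342 + 0.1076 = 1.4683
D = 1 − ½ × 1.4683 = 1 − 0.73415 = 0.26585
D = 0.26585 < 0.4 → No.

No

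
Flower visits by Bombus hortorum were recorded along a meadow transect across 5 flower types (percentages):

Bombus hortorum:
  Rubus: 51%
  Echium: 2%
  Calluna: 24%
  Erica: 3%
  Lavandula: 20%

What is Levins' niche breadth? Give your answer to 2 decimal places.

Convert percentages to proportions (divide by 100).
Σpᵢ² = 0.51² + 0.02² + 0.24² + 0.03² + 0.20² = 0.2601 + 0.0004 + 0.0576 + 0.0009 + 0.0400 = 0.3590
B = 1 / 0.3590 = 2.7855

2.79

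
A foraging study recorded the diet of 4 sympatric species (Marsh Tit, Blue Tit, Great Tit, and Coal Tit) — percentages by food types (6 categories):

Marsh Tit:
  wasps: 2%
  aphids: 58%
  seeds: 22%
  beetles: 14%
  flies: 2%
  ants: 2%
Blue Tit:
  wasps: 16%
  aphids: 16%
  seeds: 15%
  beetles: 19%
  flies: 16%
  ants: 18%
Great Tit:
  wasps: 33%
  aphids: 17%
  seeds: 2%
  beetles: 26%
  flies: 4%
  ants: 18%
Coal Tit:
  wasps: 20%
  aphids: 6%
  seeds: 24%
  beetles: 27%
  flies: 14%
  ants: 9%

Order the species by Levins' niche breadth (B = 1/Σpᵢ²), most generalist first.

Convert percentages to proportions (divide by 100).
Σp_Marsᵢ² = 0.02² + 0.58² + 0.22² + 0.14² + 0.02² + 0.02² = 0.0004 + 0.3364 + 0.0484 + 0.0196 + 0.0004 + 0.0004 = 0.4056
B_Mars = 1 / 0.4056 = 2.4655
Σp_Blueᵢ² = 0.16² + 0.16² + 0.15² + 0.19² + 0.16² + 0.18² = 0.0256 + 0.0256 + 0.0225 + 0.0361 + 0.0256 + 0.0324 = 0.1678
B_Blue = 1 / 0.1678 = 5.9595
Σp_Greaᵢ² = 0.33² + 0.17² + 0.02² + 0.26² + 0.04² + 0.18² = 0.1089 + 0.0289 + 0.0004 + 0.0676 + 0.0016 + 0.0324 = 0.2398
B_Grea = 1 / 0.2398 = 4.1701
Σp_Coalᵢ² = 0.20² + 0.06² + 0.24² + 0.27² + 0.14² + 0.09² = 0.0400 + 0.0036 + 0.0576 + 0.0729 + 0.0196 + 0.0081 = 0.2018
B_Coal = 1 / 0.2018 = 4.9554
Ranking by B (broadest → narrowest): Blue Tit (5.96) > Coal Tit (4.96) > Great Tit (4.17) > Marsh Tit (2.47)

Blue Tit > Coal Tit > Great Tit > Marsh Tit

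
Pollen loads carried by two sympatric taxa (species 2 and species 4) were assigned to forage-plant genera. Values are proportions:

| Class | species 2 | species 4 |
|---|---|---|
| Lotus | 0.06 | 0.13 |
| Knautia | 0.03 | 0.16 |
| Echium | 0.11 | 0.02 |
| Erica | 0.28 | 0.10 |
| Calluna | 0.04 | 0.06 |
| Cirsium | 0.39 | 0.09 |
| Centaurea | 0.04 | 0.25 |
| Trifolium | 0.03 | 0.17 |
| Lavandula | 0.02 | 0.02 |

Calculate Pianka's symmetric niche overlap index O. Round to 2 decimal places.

0.48

Σ p₁ᵢp₂ᵢ = 0.0078 + 0.0048 + 0.0022 + 0.0280 + 0.0024 + 0.0351 + 0.0100 + 0.0051 + 0.0004 = 0.0958
Σp_1ᵢ² = 0.06² + 0.03² + 0.11² + 0.28² + 0.04² + 0.39² + 0.04² + 0.03² + 0.02² = 0.0036 + 0.0009 + 0.0121 + 0.0784 + 0.0016 + 0.1521 + 0.0016 + 0.0009 + 0.0004 = 0.2516
Σp_2ᵢ² = 0.13² + 0.16² + 0.02² + 0.10² + 0.06² + 0.09² + 0.25² + 0.17² + 0.02² = 0.0169 + 0.0256 + 0.0004 + 0.0100 + 0.0036 + 0.0081 + 0.0625 + 0.0289 + 0.0004 = 0.1564
O = 0.0958 / √(0.2516 × 0.1564) = 0.0958 / 0.19837 = 0.4829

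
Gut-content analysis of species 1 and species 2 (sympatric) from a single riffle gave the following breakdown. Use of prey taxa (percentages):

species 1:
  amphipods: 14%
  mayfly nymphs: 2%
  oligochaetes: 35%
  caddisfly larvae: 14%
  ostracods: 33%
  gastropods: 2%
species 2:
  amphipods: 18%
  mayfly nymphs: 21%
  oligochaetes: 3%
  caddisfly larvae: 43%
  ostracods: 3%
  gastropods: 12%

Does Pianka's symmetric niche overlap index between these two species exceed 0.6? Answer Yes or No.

Convert percentages to proportions (divide by 100).
Σ p₁ᵢp₂ᵢ = 0.0252 + 0.0042 + 0.0105 + 0.0602 + 0.0099 + 0.0024 = 0.1124
Σp_1ᵢ² = 0.14² + 0.02² + 0.35² + 0.14² + 0.33² + 0.02² = 0.0196 + 0.0004 + 0.1225 + 0.0196 + 0.1089 + 0.0004 = 0.2714
Σp_2ᵢ² = 0.18² + 0.21² + 0.03² + 0.43² + 0.03² + 0.12² = 0.0324 + 0.0441 + 0.0009 + 0.1849 + 0.0009 + 0.0144 = 0.2776
O = 0.1124 / √(0.2714 × 0.2776) = 0.1124 / 0.27448 = 0.4095
O = 0.4095 < 0.6 → No.

No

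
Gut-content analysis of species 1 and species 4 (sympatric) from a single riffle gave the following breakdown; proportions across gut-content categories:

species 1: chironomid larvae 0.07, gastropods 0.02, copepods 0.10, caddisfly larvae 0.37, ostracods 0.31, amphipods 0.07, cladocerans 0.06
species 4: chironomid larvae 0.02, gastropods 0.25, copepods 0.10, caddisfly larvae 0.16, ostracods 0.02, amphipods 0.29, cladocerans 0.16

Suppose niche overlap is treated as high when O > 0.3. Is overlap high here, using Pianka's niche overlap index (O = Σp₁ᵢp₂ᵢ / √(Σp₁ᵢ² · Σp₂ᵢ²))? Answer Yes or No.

Σ p₁ᵢp₂ᵢ = 0.0014 + 0.0050 + 0.0100 + 0.0592 + 0.0062 + 0.0203 + 0.0096 = 0.1117
Σp_1ᵢ² = 0.07² + 0.02² + 0.10² + 0.37² + 0.31² + 0.07² + 0.06² = 0.0049 + 0.0004 + 0.0100 + 0.1369 + 0.0961 + 0.0049 + 0.0036 = 0.2568
Σp_2ᵢ² = 0.02² + 0.25² + 0.10² + 0.16² + 0.02² + 0.29² + 0.16² = 0.0004 + 0.0625 + 0.0100 + 0.0256 + 0.0004 + 0.0841 + 0.0256 = 0.2086
O = 0.1117 / √(0.2568 × 0.2086) = 0.1117 / 0.23145 = 0.4826
O = 0.4826 > 0.3 → Yes.

Yes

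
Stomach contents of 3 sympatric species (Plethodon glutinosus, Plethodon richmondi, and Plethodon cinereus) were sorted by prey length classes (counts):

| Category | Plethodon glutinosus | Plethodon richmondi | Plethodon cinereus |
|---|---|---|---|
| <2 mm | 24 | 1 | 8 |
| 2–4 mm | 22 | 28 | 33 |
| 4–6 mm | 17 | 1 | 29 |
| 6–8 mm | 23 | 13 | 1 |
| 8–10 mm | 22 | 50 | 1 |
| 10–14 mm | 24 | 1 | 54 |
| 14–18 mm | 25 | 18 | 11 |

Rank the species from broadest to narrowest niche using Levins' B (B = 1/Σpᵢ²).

Plethodon glutinosus > Plethodon cinereus > Plethodon richmondi

Proportions for Plethodon glutinosus (n=157): 24/157=0.1529, 22/157=0.1401, 17/157=0.1083, 23/157=0.1465, 22/157=0.1401, 24/157=0.1529, 25/157=0.1592
Proportions for Plethodon richmondi (n=112): 1/112=0.0089, 28/112=0.2500, 1/112=0.0089, 13/112=0.1161, 50/112=0.4464, 1/112=0.0089, 18/112=0.1607
Proportions for Plethodon cinereus (n=137): 8/137=0.0584, 33/137=0.2409, 29/137=0.2117, 1/137=0.0073, 1/137=0.0073, 54/137=0.3942, 11/137=0.0803
Σp_glutᵢ² = 0.1529² + 0.1401² + 0.1083² + 0.1465² + 0.1401² + 0.1529² + 0.1592² = 0.023378 + 0.019628 + 0.011729 + 0.021462 + 0.019628 + 0.023378 + 0.025345 = 0.144548
B_glut = 1 / 0.144548 = 6.9181
Σp_richᵢ² = 0.0089² + 0.2500² + 0.0089² + 0.1161² + 0.4464² + 0.0089² + 0.1607² = 0.000079 + 0.062500 + 0.000079 + 0.013479 + 0.199273 + 0.000079 + 0.025824 = 0.301313
B_rich = 1 / 0.301313 = 3.3188
Σp_cineᵢ² = 0.0584² + 0.2409² + 0.2117² + 0.0073² + 0.0073² + 0.3942² + 0.0803² = 0.003411 + 0.058033 + 0.044817 + 0.000053 + 0.000053 + 0.155394 + 0.006448 = 0.268209
B_cine = 1 / 0.268209 = 3.7284
Ranking by B (broadest → narrowest): Plethodon glutinosus (6.92) > Plethodon cinereus (3.73) > Plethodon richmondi (3.32)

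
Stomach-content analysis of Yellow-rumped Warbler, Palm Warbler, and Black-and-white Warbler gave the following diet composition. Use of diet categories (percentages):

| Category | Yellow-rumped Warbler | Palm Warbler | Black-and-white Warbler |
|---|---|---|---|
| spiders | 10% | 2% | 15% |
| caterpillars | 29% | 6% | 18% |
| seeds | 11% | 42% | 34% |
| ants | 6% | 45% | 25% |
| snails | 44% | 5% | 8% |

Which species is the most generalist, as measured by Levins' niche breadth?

Black-and-white Warbler

Convert percentages to proportions (divide by 100).
Σp_Yellᵢ² = 0.10² + 0.29² + 0.11² + 0.06² + 0.44² = 0.0100 + 0.0841 + 0.0121 + 0.0036 + 0.1936 = 0.3034
B_Yell = 1 / 0.3034 = 3.2960
Σp_Palmᵢ² = 0.02² + 0.06² + 0.42² + 0.45² + 0.05² = 0.0004 + 0.0036 + 0.1764 + 0.2025 + 0.0025 = 0.3854
B_Palm = 1 / 0.3854 = 2.5947
Σp_Blacᵢ² = 0.15² + 0.18² + 0.34² + 0.25² + 0.08² = 0.0225 + 0.0324 + 0.1156 + 0.0625 + 0.0064 = 0.2394
B_Blac = 1 / 0.2394 = 4.1771
Highest B → broadest niche (most generalist): Black-and-white Warbler (B = 4.18).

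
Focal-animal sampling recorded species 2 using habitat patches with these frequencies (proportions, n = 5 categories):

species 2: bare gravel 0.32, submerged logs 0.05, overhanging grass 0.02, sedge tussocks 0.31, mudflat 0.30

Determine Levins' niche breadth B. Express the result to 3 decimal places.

3.432

Σpᵢ² = 0.32² + 0.05² + 0.02² + 0.31² + 0.30² = 0.1024 + 0.0025 + 0.0004 + 0.0961 + 0.0900 = 0.2914
B = 1 / 0.2914 = 3.43171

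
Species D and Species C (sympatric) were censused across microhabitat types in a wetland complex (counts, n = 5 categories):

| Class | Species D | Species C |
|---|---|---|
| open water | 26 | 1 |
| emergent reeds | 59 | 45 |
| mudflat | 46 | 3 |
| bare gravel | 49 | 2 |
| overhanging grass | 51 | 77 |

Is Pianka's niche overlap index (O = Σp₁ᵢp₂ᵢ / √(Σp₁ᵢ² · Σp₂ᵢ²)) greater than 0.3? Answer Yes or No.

Yes

Proportions for Species D (n=231): 26/231=0.1126, 59/231=0.2554, 46/231=0.1991, 49/231=0.2121, 51/231=0.2208
Proportions for Species C (n=128): 1/128=0.0078, 45/128=0.3516, 3/128=0.0234, 2/128=0.0156, 77/128=0.6016
Σ p₁ᵢp₂ᵢ = 0.000878 + 0.089799 + 0.004659 + 0.003309 + 0.132833 = 0.231478
Σp_1ᵢ² = 0.1126² + 0.2554² + 0.1991² + 0.2121² + 0.2208² = 0.012679 + 0.065229 + 0.039641 + 0.044986 + 0.048753 = 0.211288
Σp_2ᵢ² = 0.0078² + 0.3516² + 0.0234² + 0.0156² + 0.6016² = 0.000061 + 0.123623 + 0.000548 + 0.000243 + 0.361923 = 0.486398
O = 0.231478 / √(0.211288 × 0.486398) = 0.231478 / 0.3205777 = 0.7221
O = 0.7221 > 0.3 → Yes.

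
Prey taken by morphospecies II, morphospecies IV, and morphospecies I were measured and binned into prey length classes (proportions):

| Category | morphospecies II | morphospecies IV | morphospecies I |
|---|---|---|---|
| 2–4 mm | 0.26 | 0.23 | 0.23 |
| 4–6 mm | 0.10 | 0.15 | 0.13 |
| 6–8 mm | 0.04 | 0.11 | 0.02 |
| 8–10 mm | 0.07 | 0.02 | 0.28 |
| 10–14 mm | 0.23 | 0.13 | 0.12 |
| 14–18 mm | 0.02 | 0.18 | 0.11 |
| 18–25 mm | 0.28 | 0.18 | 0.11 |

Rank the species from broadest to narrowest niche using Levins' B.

Σp_IIᵢ² = 0.26² + 0.10² + 0.04² + 0.07² + 0.23² + 0.02² + 0.28² = 0.0676 + 0.0100 + 0.0016 + 0.0049 + 0.0529 + 0.0004 + 0.0784 = 0.2158
B_II = 1 / 0.2158 = 4.6339
Σp_IVᵢ² = 0.23² + 0.15² + 0.11² + 0.02² + 0.13² + 0.18² + 0.18² = 0.0529 + 0.0225 + 0.0121 + 0.0004 + 0.0169 + 0.0324 + 0.0324 = 0.1696
B_IV = 1 / 0.1696 = 5.8962
Σp_Iᵢ² = 0.23² + 0.13² + 0.02² + 0.28² + 0.12² + 0.11² + 0.11² = 0.0529 + 0.0169 + 0.0004 + 0.0784 + 0.0144 + 0.0121 + 0.0121 = 0.1872
B_I = 1 / 0.1872 = 5.3419
Ranking by B (broadest → narrowest): morphospecies IV (5.90) > morphospecies I (5.34) > morphospecies II (4.63)

morphospecies IV > morphospecies I > morphospecies II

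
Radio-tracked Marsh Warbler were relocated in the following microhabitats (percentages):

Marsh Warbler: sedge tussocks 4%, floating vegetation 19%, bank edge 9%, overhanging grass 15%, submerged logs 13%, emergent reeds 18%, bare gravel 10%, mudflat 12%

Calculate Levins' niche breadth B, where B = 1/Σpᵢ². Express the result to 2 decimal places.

7.04

Convert percentages to proportions (divide by 100).
Σpᵢ² = 0.04² + 0.19² + 0.09² + 0.15² + 0.13² + 0.18² + 0.10² + 0.12² = 0.0016 + 0.0361 + 0.0081 + 0.0225 + 0.0169 + 0.0324 + 0.0100 + 0.0144 = 0.1420
B = 1 / 0.1420 = 7.0423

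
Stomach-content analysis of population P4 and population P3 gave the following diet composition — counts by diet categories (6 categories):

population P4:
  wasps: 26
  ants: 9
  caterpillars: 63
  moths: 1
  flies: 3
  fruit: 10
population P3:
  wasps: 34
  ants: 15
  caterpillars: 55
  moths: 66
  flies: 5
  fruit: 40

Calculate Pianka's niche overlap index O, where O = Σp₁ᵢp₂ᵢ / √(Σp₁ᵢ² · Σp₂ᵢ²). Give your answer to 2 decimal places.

0.70

Proportions for population P4 (n=112): 26/112=0.2321, 9/112=0.0804, 63/112=0.5625, 1/112=0.0089, 3/112=0.0268, 10/112=0.0893
Proportions for population P3 (n=215): 34/215=0.1581, 15/215=0.0698, 55/215=0.2558, 66/215=0.3070, 5/215=0.0233, 40/215=0.1860
Σ p₁ᵢp₂ᵢ = 0.036695 + 0.005612 + 0.143888 + 0.002732 + 0.000624 + 0.016610 = 0.206161
Σp_1ᵢ² = 0.2321² + 0.0804² + 0.5625² + 0.0089² + 0.0268² + 0.0893² = 0.053870 + 0.006464 + 0.316406 + 0.000079 + 0.000718 + 0.007974 = 0.385511
Σp_2ᵢ² = 0.1581² + 0.0698² + 0.2558² + 0.3070² + 0.0233² + 0.1860² = 0.024996 + 0.004872 + 0.065434 + 0.094249 + 0.000543 + 0.034596 = 0.224690
O = 0.206161 / √(0.385511 × 0.224690) = 0.206161 / 0.2943136 = 0.7005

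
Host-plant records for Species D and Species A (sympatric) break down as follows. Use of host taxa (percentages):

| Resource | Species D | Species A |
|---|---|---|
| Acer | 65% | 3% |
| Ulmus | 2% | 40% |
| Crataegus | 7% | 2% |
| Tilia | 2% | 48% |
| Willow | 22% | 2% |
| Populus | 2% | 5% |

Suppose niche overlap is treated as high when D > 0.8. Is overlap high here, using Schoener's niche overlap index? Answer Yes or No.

No

Convert percentages to proportions (divide by 100).
Σ|p₁ᵢ − p₂ᵢ| = 0.62 + 0.38 + 0.05 + 0.46 + 0.20 + 0.03 = 1.74
D = 1 − ½ × 1.74 = 1 − 0.870 = 0.1300
D = 0.1300 < 0.8 → No.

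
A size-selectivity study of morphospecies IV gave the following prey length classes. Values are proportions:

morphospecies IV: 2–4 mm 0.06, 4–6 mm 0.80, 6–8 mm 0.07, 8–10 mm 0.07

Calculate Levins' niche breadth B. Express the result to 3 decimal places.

Σpᵢ² = 0.06² + 0.80² + 0.07² + 0.07² = 0.0036 + 0.6400 + 0.0049 + 0.0049 = 0.6534
B = 1 / 0.6534 = 1.53046

1.530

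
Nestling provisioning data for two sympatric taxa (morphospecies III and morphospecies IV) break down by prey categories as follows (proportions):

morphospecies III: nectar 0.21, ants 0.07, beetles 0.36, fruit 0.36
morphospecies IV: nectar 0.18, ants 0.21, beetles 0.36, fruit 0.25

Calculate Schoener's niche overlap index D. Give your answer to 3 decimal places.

Σ|p₁ᵢ − p₂ᵢ| = 0.03 + 0.14 + 0.00 + 0.11 = 0.28
D = 1 − ½ × 0.28 = 1 − 0.140 = 0.86000

0.860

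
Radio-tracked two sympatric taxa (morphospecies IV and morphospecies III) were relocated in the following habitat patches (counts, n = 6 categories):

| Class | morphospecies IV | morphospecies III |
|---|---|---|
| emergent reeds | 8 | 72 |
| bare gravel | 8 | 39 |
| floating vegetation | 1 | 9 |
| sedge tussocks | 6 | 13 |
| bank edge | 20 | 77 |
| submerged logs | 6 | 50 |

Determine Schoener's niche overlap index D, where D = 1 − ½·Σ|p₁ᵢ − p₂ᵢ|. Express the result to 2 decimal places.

Proportions for morphospecies IV (n=49): 8/49=0.1633, 8/49=0.1633, 1/49=0.0204, 6/49=0.1224, 20/49=0.4082, 6/49=0.1224
Proportions for morphospecies III (n=260): 72/260=0.2769, 39/260=0.1500, 9/260=0.0346, 13/260=0.0500, 77/260=0.2962, 50/260=0.1923
Σ|p₁ᵢ − p₂ᵢ| = 0.1136 + 0.0133 + 0.0142 + 0.0724 + 0.1120 + 0.0699 = 0.3954
D = 1 − ½ × 0.3954 = 1 − 0.19770 = 0.80230

0.80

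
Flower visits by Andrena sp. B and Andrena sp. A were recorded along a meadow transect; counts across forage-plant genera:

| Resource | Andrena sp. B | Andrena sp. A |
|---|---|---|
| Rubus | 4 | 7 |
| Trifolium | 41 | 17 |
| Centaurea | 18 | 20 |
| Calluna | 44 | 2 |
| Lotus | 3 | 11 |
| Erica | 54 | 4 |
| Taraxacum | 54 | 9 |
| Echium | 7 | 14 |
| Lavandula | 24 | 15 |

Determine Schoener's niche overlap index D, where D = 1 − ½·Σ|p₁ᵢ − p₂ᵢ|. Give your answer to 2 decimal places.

Proportions for Andrena sp. B (n=249): 4/249=0.0161, 41/249=0.1647, 18/249=0.0723, 44/249=0.1767, 3/249=0.0120, 54/249=0.2169, 54/249=0.2169, 7/249=0.0281, 24/249=0.0964
Proportions for Andrena sp. A (n=99): 7/99=0.0707, 17/99=0.1717, 20/99=0.2020, 2/99=0.0202, 11/99=0.1111, 4/99=0.0404, 9/99=0.0909, 14/99=0.1414, 15/99=0.1515
Σ|p₁ᵢ − p₂ᵢ| = 0.0546 + 0.0070 + 0.1297 + 0.1565 + 0.0991 + 0.1765 + 0.1260 + 0.1133 + 0.0551 = 0.9178
D = 1 − ½ × 0.9178 = 1 − 0.45890 = 0.54110

0.54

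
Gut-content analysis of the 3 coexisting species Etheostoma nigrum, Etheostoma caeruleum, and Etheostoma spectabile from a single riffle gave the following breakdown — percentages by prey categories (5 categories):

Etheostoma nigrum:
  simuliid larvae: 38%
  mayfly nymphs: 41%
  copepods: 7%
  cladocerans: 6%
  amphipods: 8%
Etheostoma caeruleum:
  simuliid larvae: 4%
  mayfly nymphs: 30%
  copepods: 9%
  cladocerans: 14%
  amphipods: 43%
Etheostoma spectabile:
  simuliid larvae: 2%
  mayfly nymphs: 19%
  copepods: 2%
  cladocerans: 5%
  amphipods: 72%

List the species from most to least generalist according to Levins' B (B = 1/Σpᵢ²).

Convert percentages to proportions (divide by 100).
Σp_nigrᵢ² = 0.38² + 0.41² + 0.07² + 0.06² + 0.08² = 0.1444 + 0.1681 + 0.0049 + 0.0036 + 0.0064 = 0.3274
B_nigr = 1 / 0.3274 = 3.0544
Σp_caerᵢ² = 0.04² + 0.30² + 0.09² + 0.14² + 0.43² = 0.0016 + 0.0900 + 0.0081 + 0.0196 + 0.1849 = 0.3042
B_caer = 1 / 0.3042 = 3.2873
Σp_specᵢ² = 0.02² + 0.19² + 0.02² + 0.05² + 0.72² = 0.0004 + 0.0361 + 0.0004 + 0.0025 + 0.5184 = 0.5578
B_spec = 1 / 0.5578 = 1.7928
Ranking by B (broadest → narrowest): Etheostoma caeruleum (3.29) > Etheostoma nigrum (3.05) > Etheostoma spectabile (1.79)

Etheostoma caeruleum > Etheostoma nigrum > Etheostoma spectabile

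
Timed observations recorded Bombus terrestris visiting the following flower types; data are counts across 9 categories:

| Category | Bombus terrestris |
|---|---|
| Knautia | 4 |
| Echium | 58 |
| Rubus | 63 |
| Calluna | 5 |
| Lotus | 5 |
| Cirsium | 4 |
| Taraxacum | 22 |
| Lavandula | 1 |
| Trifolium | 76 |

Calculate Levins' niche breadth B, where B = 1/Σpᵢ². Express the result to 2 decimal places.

4.14

Proportions for Bombus terrestris (n=238): 4/238=0.0168, 58/238=0.2437, 63/238=0.2647, 5/238=0.0210, 5/238=0.0210, 4/238=0.0168, 22/238=0.0924, 1/238=0.0042, 76/238=0.3193
Σpᵢ² = 0.0168² + 0.2437² + 0.2647² + 0.0210² + 0.0210² + 0.0168² + 0.0924² + 0.0042² + 0.3193² = 0.000282 + 0.059390 + 0.070066 + 0.000441 + 0.000441 + 0.000282 + 0.008538 + 0.000018 + 0.101952 = 0.241410
B = 1 / 0.241410 = 4.1423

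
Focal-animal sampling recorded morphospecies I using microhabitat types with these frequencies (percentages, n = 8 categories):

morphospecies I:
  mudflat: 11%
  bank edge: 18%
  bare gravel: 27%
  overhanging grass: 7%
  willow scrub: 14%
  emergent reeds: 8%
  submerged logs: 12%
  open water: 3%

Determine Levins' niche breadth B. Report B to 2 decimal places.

6.11

Convert percentages to proportions (divide by 100).
Σpᵢ² = 0.11² + 0.18² + 0.27² + 0.07² + 0.14² + 0.08² + 0.12² + 0.03² = 0.0121 + 0.0324 + 0.0729 + 0.0049 + 0.0196 + 0.0064 + 0.0144 + 0.0009 = 0.1636
B = 1 / 0.1636 = 6.1125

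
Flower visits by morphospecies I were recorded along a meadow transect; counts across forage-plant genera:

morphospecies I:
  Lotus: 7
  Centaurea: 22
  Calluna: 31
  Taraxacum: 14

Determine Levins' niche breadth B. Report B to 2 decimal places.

3.24

Proportions for morphospecies I (n=74): 7/74=0.0946, 22/74=0.2973, 31/74=0.4189, 14/74=0.1892
Σpᵢ² = 0.0946² + 0.2973² + 0.4189² + 0.1892² = 0.008949 + 0.088387 + 0.175477 + 0.035797 = 0.308610
B = 1 / 0.308610 = 3.2403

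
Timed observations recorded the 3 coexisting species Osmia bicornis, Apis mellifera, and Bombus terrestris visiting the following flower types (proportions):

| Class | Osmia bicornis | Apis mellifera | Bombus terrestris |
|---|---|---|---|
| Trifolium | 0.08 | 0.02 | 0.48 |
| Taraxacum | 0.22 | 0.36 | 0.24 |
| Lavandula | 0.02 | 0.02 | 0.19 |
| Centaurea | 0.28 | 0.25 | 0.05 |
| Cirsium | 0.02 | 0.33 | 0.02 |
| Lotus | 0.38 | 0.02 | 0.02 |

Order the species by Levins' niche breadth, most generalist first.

Σp_bicoᵢ² = 0.08² + 0.22² + 0.02² + 0.28² + 0.02² + 0.38² = 0.0064 + 0.0484 + 0.0004 + 0.0784 + 0.0004 + 0.1444 = 0.2784
B_bico = 1 / 0.2784 = 3.5920
Σp_mellᵢ² = 0.02² + 0.36² + 0.02² + 0.25² + 0.33² + 0.02² = 0.0004 + 0.1296 + 0.0004 + 0.0625 + 0.1089 + 0.0004 = 0.3022
B_mell = 1 / 0.3022 = 3.3091
Σp_terrᵢ² = 0.48² + 0.24² + 0.19² + 0.05² + 0.02² + 0.02² = 0.2304 + 0.0576 + 0.0361 + 0.0025 + 0.0004 + 0.0004 = 0.3274
B_terr = 1 / 0.3274 = 3.0544
Ranking by B (broadest → narrowest): Osmia bicornis (3.59) > Apis mellifera (3.31) > Bombus terrestris (3.05)

Osmia bicornis > Apis mellifera > Bombus terrestris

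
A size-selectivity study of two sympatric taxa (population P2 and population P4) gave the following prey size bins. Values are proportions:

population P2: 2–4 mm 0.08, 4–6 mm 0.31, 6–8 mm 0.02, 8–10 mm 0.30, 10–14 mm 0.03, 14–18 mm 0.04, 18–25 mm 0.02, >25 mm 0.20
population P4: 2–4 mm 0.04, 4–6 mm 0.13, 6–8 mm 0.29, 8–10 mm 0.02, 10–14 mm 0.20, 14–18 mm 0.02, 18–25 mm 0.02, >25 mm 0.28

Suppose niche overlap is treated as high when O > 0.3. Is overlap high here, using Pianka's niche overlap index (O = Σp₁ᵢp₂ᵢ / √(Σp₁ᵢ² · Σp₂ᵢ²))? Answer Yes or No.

Σ p₁ᵢp₂ᵢ = 0.0032 + 0.0403 + 0.0058 + 0.0060 + 0.0060 + 0.0008 + 0.0004 + 0.0560 = 0.1185
Σp_1ᵢ² = 0.08² + 0.31² + 0.02² + 0.30² + 0.03² + 0.04² + 0.02² + 0.20² = 0.0064 + 0.0961 + 0.0004 + 0.0900 + 0.0009 + 0.0016 + 0.0004 + 0.0400 = 0.2358
Σp_2ᵢ² = 0.04² + 0.13² + 0.29² + 0.02² + 0.20² + 0.02² + 0.02² + 0.28² = 0.0016 + 0.0169 + 0.0841 + 0.0004 + 0.0400 + 0.0004 + 0.0004 + 0.0784 = 0.2222
O = 0.1185 / √(0.2358 × 0.2222) = 0.1185 / 0.22890 = 0.5177
O = 0.5177 > 0.3 → Yes.

Yes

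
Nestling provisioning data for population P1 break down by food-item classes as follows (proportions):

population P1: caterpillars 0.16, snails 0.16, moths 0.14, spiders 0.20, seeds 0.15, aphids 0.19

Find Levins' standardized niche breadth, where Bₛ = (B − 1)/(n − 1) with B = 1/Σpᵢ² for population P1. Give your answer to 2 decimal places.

Σpᵢ² = 0.16² + 0.16² + 0.14² + 0.20² + 0.15² + 0.19² = 0.0256 + 0.0256 + 0.0196 + 0.0400 + 0.0225 + 0.0361 = 0.1694
B = 1 / 0.1694 = 5.9032
Bₛ = (B − 1)/(n − 1) = (5.9032 − 1)/(6 − 1) = 4.9032/5 = 0.9806

0.98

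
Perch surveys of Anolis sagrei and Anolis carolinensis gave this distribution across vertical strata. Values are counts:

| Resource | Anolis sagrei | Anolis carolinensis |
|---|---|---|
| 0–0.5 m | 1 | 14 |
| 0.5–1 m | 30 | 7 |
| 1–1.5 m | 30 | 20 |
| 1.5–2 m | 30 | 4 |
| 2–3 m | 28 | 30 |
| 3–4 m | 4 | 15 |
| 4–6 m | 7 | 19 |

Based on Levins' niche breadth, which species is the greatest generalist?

Anolis carolinensis

Proportions for Anolis sagrei (n=130): 1/130=0.0077, 30/130=0.2308, 30/130=0.2308, 30/130=0.2308, 28/130=0.2154, 4/130=0.0308, 7/130=0.0538
Proportions for Anolis carolinensis (n=109): 14/109=0.1284, 7/109=0.0642, 20/109=0.1835, 4/109=0.0367, 30/109=0.2752, 15/109=0.1376, 19/109=0.1743
Σp_sagrᵢ² = 0.0077² + 0.2308² + 0.2308² + 0.2308² + 0.2154² + 0.0308² + 0.0538² = 0.000059 + 0.053269 + 0.053269 + 0.053269 + 0.046397 + 0.000949 + 0.002894 = 0.210106
B_sagr = 1 / 0.210106 = 4.7595
Σp_caroᵢ² = 0.1284² + 0.0642² + 0.1835² + 0.0367² + 0.2752² + 0.1376² + 0.1743² = 0.016487 + 0.004122 + 0.033672 + 0.001347 + 0.075735 + 0.018934 + 0.030380 = 0.180677
B_caro = 1 / 0.180677 = 5.5347
Highest B → broadest niche (most generalist): Anolis carolinensis (B = 5.53).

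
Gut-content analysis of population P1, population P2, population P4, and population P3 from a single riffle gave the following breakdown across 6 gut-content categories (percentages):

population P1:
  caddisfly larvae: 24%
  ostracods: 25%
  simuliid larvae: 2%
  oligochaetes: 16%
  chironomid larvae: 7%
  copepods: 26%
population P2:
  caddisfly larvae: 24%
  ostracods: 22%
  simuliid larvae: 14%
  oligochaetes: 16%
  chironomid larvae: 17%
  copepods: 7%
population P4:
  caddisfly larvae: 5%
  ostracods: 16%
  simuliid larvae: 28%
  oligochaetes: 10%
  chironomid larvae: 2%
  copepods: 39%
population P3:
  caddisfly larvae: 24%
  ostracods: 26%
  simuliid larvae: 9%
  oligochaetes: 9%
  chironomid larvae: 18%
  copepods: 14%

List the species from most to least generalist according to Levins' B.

Convert percentages to proportions (divide by 100).
Σp_P1ᵢ² = 0.24² + 0.25² + 0.02² + 0.16² + 0.07² + 0.26² = 0.0576 + 0.0625 + 0.0004 + 0.0256 + 0.0049 + 0.0676 = 0.2186
B_P1 = 1 / 0.2186 = 4.5746
Σp_P2ᵢ² = 0.24² + 0.22² + 0.14² + 0.16² + 0.17² + 0.07² = 0.0576 + 0.0484 + 0.0196 + 0.0256 + 0.0289 + 0.0049 = 0.1850
B_P2 = 1 / 0.1850 = 5.4054
Σp_P4ᵢ² = 0.05² + 0.16² + 0.28² + 0.10² + 0.02² + 0.39² = 0.0025 + 0.0256 + 0.0784 + 0.0100 + 0.0004 + 0.1521 = 0.2690
B_P4 = 1 / 0.2690 = 3.7175
Σp_P3ᵢ² = 0.24² + 0.26² + 0.09² + 0.09² + 0.18² + 0.14² = 0.0576 + 0.0676 + 0.0081 + 0.0081 + 0.0324 + 0.0196 = 0.1934
B_P3 = 1 / 0.1934 = 5.1706
Ranking by B (broadest → narrowest): population P2 (5.41) > population P3 (5.17) > population P1 (4.57) > population P4 (3.72)

population P2 > population P3 > population P1 > population P4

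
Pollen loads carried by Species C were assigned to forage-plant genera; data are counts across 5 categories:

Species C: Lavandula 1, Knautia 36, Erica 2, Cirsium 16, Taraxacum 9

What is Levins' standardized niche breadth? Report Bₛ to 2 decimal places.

Proportions for Species C (n=64): 1/64=0.0156, 36/64=0.5625, 2/64=0.0313, 16/64=0.2500, 9/64=0.1406
Σpᵢ² = 0.0156² + 0.5625² + 0.0313² + 0.2500² + 0.1406² = 0.000243 + 0.316406 + 0.000980 + 0.062500 + 0.019768 = 0.399897
B = 1 / 0.399897 = 2.5006
Bₛ = (B − 1)/(n − 1) = (2.5006 − 1)/(5 − 1) = 1.5006/4 = 0.3752

0.38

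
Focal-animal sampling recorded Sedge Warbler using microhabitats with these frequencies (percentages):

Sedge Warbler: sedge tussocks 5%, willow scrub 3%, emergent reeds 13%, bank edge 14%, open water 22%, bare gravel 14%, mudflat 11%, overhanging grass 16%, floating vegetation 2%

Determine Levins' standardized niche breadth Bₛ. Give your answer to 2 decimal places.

0.73

Convert percentages to proportions (divide by 100).
Σpᵢ² = 0.05² + 0.03² + 0.13² + 0.14² + 0.22² + 0.14² + 0.11² + 0.16² + 0.02² = 0.0025 + 0.0009 + 0.0169 + 0.0196 + 0.0484 + 0.0196 + 0.0121 + 0.0256 + 0.0004 = 0.1460
B = 1 / 0.1460 = 6.8493
Bₛ = (B − 1)/(n − 1) = (6.8493 − 1)/(9 − 1) = 5.8493/8 = 0.7312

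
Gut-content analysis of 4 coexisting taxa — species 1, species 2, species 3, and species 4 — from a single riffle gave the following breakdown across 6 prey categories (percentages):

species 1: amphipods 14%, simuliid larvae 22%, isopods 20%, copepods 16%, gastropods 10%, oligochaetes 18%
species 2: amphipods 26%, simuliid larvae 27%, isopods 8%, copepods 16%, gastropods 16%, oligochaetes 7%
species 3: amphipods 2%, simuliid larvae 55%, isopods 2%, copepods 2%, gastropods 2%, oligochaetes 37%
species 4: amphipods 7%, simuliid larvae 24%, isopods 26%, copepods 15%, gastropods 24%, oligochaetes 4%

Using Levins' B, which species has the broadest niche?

species 1

Convert percentages to proportions (divide by 100).
Σp_1ᵢ² = 0.14² + 0.22² + 0.20² + 0.16² + 0.10² + 0.18² = 0.0196 + 0.0484 + 0.0400 + 0.0256 + 0.0100 + 0.0324 = 0.1760
B_1 = 1 / 0.1760 = 5.6818
Σp_2ᵢ² = 0.26² + 0.27² + 0.08² + 0.16² + 0.16² + 0.07² = 0.0676 + 0.0729 + 0.0064 + 0.0256 + 0.0256 + 0.0049 = 0.2030
B_2 = 1 / 0.2030 = 4.9261
Σp_3ᵢ² = 0.02² + 0.55² + 0.02² + 0.02² + 0.02² + 0.37² = 0.0004 + 0.3025 + 0.0004 + 0.0004 + 0.0004 + 0.1369 = 0.4410
B_3 = 1 / 0.4410 = 2.2676
Σp_4ᵢ² = 0.07² + 0.24² + 0.26² + 0.15² + 0.24² + 0.04² = 0.0049 + 0.0576 + 0.0676 + 0.0225 + 0.0576 + 0.0016 = 0.2118
B_4 = 1 / 0.2118 = 4.7214
Highest B → broadest niche (most generalist): species 1 (B = 5.68).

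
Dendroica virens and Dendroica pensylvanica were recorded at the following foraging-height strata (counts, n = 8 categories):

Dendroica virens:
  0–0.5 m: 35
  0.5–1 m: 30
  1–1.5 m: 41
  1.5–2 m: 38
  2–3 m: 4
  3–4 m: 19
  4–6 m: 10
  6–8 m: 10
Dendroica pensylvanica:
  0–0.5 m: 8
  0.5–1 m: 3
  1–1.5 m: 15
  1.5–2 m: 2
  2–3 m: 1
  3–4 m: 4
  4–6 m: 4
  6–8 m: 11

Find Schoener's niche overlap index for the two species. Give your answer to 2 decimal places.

Proportions for Dendroica virens (n=187): 35/187=0.1872, 30/187=0.1604, 41/187=0.2193, 38/187=0.2032, 4/187=0.0214, 19/187=0.1016, 10/187=0.0535, 10/187=0.0535
Proportions for Dendroica pensylvanica (n=48): 8/48=0.1667, 3/48=0.0625, 15/48=0.3125, 2/48=0.0417, 1/48=0.0208, 4/48=0.0833, 4/48=0.0833, 11/48=0.2292
Σ|p₁ᵢ − p₂ᵢ| = 0.0205 + 0.0979 + 0.0932 + 0.1615 + 0.0006 + 0.0183 + 0.0298 + 0.1757 = 0.5975
D = 1 − ½ × 0.5975 = 1 − 0.29875 = 0.70125

0.70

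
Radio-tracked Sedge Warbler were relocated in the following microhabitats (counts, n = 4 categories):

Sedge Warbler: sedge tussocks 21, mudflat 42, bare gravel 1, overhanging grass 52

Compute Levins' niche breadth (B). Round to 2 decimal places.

2.74

Proportions for Sedge Warbler (n=116): 21/116=0.1810, 42/116=0.3621, 1/116=0.0086, 52/116=0.4483
Σpᵢ² = 0.1810² + 0.3621² + 0.0086² + 0.4483² = 0.032761 + 0.131116 + 0.000074 + 0.200973 = 0.364924
B = 1 / 0.364924 = 2.7403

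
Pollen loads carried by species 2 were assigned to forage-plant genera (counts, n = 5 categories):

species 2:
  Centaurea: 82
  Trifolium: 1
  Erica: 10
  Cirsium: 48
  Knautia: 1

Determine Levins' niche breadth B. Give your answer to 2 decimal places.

2.21

Proportions for species 2 (n=142): 82/142=0.5775, 1/142=0.0070, 10/142=0.0704, 48/142=0.3380, 1/142=0.0070
Σpᵢ² = 0.5775² + 0.0070² + 0.0704² + 0.3380² + 0.0070² = 0.333506 + 0.000049 + 0.004956 + 0.114244 + 0.000049 = 0.452804
B = 1 / 0.452804 = 2.2085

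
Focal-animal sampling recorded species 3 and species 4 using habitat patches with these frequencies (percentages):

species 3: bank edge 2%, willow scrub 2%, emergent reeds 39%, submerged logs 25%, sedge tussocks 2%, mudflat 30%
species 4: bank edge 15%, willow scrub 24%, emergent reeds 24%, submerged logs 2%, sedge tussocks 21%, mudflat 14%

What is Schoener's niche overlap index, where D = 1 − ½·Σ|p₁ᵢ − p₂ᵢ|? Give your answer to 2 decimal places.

0.46

Convert percentages to proportions (divide by 100).
Σ|p₁ᵢ − p₂ᵢ| = 0.13 + 0.22 + 0.15 + 0.23 + 0.19 + 0.16 = 1.08
D = 1 − ½ × 1.08 = 1 − 0.540 = 0.4600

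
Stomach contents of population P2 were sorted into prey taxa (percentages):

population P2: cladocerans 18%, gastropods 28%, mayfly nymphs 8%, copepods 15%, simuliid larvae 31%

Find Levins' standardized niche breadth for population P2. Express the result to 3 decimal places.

0.810

Convert percentages to proportions (divide by 100).
Σpᵢ² = 0.18² + 0.28² + 0.08² + 0.15² + 0.31² = 0.0324 + 0.0784 + 0.0064 + 0.0225 + 0.0961 = 0.2358
B = 1 / 0.2358 = 4.24088
Bₛ = (B − 1)/(n − 1) = (4.24088 − 1)/(5 − 1) = 3.24088/4 = 0.81022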